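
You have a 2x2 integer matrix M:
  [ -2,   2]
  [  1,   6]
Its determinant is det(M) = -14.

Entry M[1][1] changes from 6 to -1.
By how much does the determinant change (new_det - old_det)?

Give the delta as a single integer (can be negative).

Answer: 14

Derivation:
Cofactor C_11 = -2
Entry delta = -1 - 6 = -7
Det delta = entry_delta * cofactor = -7 * -2 = 14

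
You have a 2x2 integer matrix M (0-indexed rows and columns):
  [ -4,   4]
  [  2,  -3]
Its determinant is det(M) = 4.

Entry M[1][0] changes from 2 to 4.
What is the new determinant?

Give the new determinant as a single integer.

Answer: -4

Derivation:
det is linear in row 1: changing M[1][0] by delta changes det by delta * cofactor(1,0).
Cofactor C_10 = (-1)^(1+0) * minor(1,0) = -4
Entry delta = 4 - 2 = 2
Det delta = 2 * -4 = -8
New det = 4 + -8 = -4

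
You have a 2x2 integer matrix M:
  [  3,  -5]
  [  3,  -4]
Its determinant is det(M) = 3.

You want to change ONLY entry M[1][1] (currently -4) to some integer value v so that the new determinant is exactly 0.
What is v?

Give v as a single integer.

Answer: -5

Derivation:
det is linear in entry M[1][1]: det = old_det + (v - -4) * C_11
Cofactor C_11 = 3
Want det = 0: 3 + (v - -4) * 3 = 0
  (v - -4) = -3 / 3 = -1
  v = -4 + (-1) = -5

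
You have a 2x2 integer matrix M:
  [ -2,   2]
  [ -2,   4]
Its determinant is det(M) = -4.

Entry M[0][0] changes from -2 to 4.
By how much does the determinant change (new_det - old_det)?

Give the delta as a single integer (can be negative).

Answer: 24

Derivation:
Cofactor C_00 = 4
Entry delta = 4 - -2 = 6
Det delta = entry_delta * cofactor = 6 * 4 = 24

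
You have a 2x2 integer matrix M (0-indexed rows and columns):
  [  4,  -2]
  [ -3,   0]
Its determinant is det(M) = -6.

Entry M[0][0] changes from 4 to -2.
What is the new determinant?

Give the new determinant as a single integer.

det is linear in row 0: changing M[0][0] by delta changes det by delta * cofactor(0,0).
Cofactor C_00 = (-1)^(0+0) * minor(0,0) = 0
Entry delta = -2 - 4 = -6
Det delta = -6 * 0 = 0
New det = -6 + 0 = -6

Answer: -6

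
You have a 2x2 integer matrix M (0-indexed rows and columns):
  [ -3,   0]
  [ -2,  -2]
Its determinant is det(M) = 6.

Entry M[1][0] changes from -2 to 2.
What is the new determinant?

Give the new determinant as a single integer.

det is linear in row 1: changing M[1][0] by delta changes det by delta * cofactor(1,0).
Cofactor C_10 = (-1)^(1+0) * minor(1,0) = 0
Entry delta = 2 - -2 = 4
Det delta = 4 * 0 = 0
New det = 6 + 0 = 6

Answer: 6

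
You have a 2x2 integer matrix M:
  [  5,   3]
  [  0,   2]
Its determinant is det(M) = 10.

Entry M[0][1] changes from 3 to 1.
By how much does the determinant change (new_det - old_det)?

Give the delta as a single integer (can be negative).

Cofactor C_01 = 0
Entry delta = 1 - 3 = -2
Det delta = entry_delta * cofactor = -2 * 0 = 0

Answer: 0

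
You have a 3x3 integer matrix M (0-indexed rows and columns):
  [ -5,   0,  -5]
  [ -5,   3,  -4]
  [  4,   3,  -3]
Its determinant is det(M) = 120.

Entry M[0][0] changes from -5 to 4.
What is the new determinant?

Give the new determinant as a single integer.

det is linear in row 0: changing M[0][0] by delta changes det by delta * cofactor(0,0).
Cofactor C_00 = (-1)^(0+0) * minor(0,0) = 3
Entry delta = 4 - -5 = 9
Det delta = 9 * 3 = 27
New det = 120 + 27 = 147

Answer: 147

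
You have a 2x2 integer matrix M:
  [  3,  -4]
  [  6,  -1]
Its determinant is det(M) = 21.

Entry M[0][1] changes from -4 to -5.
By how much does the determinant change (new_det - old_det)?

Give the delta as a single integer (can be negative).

Answer: 6

Derivation:
Cofactor C_01 = -6
Entry delta = -5 - -4 = -1
Det delta = entry_delta * cofactor = -1 * -6 = 6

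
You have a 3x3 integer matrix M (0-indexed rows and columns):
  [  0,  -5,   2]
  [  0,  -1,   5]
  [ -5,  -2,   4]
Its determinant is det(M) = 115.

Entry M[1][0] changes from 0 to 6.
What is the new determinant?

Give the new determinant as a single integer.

Answer: 211

Derivation:
det is linear in row 1: changing M[1][0] by delta changes det by delta * cofactor(1,0).
Cofactor C_10 = (-1)^(1+0) * minor(1,0) = 16
Entry delta = 6 - 0 = 6
Det delta = 6 * 16 = 96
New det = 115 + 96 = 211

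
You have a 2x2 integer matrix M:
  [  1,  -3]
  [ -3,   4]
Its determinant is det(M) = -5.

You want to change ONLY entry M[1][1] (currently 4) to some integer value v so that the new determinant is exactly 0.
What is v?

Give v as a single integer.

Answer: 9

Derivation:
det is linear in entry M[1][1]: det = old_det + (v - 4) * C_11
Cofactor C_11 = 1
Want det = 0: -5 + (v - 4) * 1 = 0
  (v - 4) = 5 / 1 = 5
  v = 4 + (5) = 9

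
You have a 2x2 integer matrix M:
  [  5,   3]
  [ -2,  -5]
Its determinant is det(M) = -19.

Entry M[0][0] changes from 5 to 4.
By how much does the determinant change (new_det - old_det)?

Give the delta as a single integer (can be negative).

Cofactor C_00 = -5
Entry delta = 4 - 5 = -1
Det delta = entry_delta * cofactor = -1 * -5 = 5

Answer: 5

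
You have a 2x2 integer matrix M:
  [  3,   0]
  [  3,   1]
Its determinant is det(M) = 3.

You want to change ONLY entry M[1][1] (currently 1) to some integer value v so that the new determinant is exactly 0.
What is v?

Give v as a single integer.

det is linear in entry M[1][1]: det = old_det + (v - 1) * C_11
Cofactor C_11 = 3
Want det = 0: 3 + (v - 1) * 3 = 0
  (v - 1) = -3 / 3 = -1
  v = 1 + (-1) = 0

Answer: 0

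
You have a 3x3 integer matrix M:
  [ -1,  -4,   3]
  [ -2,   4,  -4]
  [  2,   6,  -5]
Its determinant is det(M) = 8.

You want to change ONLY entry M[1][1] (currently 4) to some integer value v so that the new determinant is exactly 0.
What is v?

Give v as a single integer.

det is linear in entry M[1][1]: det = old_det + (v - 4) * C_11
Cofactor C_11 = -1
Want det = 0: 8 + (v - 4) * -1 = 0
  (v - 4) = -8 / -1 = 8
  v = 4 + (8) = 12

Answer: 12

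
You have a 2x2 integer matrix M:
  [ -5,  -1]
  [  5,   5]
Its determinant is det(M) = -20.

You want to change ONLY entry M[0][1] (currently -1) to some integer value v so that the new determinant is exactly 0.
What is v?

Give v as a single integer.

det is linear in entry M[0][1]: det = old_det + (v - -1) * C_01
Cofactor C_01 = -5
Want det = 0: -20 + (v - -1) * -5 = 0
  (v - -1) = 20 / -5 = -4
  v = -1 + (-4) = -5

Answer: -5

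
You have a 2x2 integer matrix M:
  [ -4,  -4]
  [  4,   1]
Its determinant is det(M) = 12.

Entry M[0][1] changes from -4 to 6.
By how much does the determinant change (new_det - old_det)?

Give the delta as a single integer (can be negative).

Cofactor C_01 = -4
Entry delta = 6 - -4 = 10
Det delta = entry_delta * cofactor = 10 * -4 = -40

Answer: -40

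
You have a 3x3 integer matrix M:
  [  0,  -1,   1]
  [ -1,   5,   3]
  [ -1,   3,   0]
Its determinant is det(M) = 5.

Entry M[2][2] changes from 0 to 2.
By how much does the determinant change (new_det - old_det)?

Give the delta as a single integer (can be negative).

Cofactor C_22 = -1
Entry delta = 2 - 0 = 2
Det delta = entry_delta * cofactor = 2 * -1 = -2

Answer: -2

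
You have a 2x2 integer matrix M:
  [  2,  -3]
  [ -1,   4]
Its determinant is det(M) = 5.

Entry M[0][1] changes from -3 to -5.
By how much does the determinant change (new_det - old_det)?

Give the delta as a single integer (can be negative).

Cofactor C_01 = 1
Entry delta = -5 - -3 = -2
Det delta = entry_delta * cofactor = -2 * 1 = -2

Answer: -2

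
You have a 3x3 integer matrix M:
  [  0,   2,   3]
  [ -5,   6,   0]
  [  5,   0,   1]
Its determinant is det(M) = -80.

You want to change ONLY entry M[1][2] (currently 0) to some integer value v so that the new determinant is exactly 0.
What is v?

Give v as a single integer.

det is linear in entry M[1][2]: det = old_det + (v - 0) * C_12
Cofactor C_12 = 10
Want det = 0: -80 + (v - 0) * 10 = 0
  (v - 0) = 80 / 10 = 8
  v = 0 + (8) = 8

Answer: 8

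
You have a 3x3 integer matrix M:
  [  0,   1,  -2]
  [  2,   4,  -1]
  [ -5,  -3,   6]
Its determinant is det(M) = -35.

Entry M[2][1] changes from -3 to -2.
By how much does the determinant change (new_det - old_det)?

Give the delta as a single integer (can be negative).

Cofactor C_21 = -4
Entry delta = -2 - -3 = 1
Det delta = entry_delta * cofactor = 1 * -4 = -4

Answer: -4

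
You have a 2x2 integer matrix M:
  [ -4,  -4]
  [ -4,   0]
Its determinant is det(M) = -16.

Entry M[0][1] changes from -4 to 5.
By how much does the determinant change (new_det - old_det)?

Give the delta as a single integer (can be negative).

Answer: 36

Derivation:
Cofactor C_01 = 4
Entry delta = 5 - -4 = 9
Det delta = entry_delta * cofactor = 9 * 4 = 36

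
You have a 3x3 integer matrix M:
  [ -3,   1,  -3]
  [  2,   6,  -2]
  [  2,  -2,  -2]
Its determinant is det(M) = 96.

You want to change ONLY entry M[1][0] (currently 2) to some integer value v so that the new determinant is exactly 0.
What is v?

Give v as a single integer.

det is linear in entry M[1][0]: det = old_det + (v - 2) * C_10
Cofactor C_10 = 8
Want det = 0: 96 + (v - 2) * 8 = 0
  (v - 2) = -96 / 8 = -12
  v = 2 + (-12) = -10

Answer: -10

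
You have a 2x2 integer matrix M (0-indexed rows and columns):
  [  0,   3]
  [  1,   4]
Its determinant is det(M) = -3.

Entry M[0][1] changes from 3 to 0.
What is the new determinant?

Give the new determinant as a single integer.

Answer: 0

Derivation:
det is linear in row 0: changing M[0][1] by delta changes det by delta * cofactor(0,1).
Cofactor C_01 = (-1)^(0+1) * minor(0,1) = -1
Entry delta = 0 - 3 = -3
Det delta = -3 * -1 = 3
New det = -3 + 3 = 0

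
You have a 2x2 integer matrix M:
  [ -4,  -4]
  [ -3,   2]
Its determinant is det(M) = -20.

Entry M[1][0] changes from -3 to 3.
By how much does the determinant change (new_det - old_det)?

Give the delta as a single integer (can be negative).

Answer: 24

Derivation:
Cofactor C_10 = 4
Entry delta = 3 - -3 = 6
Det delta = entry_delta * cofactor = 6 * 4 = 24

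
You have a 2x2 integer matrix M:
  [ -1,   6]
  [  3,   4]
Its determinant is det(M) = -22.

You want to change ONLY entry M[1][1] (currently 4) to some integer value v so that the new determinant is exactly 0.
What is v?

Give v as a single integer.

Answer: -18

Derivation:
det is linear in entry M[1][1]: det = old_det + (v - 4) * C_11
Cofactor C_11 = -1
Want det = 0: -22 + (v - 4) * -1 = 0
  (v - 4) = 22 / -1 = -22
  v = 4 + (-22) = -18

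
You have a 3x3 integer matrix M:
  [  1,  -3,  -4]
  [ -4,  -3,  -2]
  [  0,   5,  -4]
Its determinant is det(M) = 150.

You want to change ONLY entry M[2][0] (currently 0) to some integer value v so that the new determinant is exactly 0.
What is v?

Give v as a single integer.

Answer: 25

Derivation:
det is linear in entry M[2][0]: det = old_det + (v - 0) * C_20
Cofactor C_20 = -6
Want det = 0: 150 + (v - 0) * -6 = 0
  (v - 0) = -150 / -6 = 25
  v = 0 + (25) = 25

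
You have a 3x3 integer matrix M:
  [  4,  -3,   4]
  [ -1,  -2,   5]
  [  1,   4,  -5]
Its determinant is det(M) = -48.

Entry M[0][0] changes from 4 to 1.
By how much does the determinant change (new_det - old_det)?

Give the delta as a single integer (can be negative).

Cofactor C_00 = -10
Entry delta = 1 - 4 = -3
Det delta = entry_delta * cofactor = -3 * -10 = 30

Answer: 30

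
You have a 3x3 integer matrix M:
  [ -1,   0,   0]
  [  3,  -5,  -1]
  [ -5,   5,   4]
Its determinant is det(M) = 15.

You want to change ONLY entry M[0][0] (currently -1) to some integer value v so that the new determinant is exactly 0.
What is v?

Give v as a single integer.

Answer: 0

Derivation:
det is linear in entry M[0][0]: det = old_det + (v - -1) * C_00
Cofactor C_00 = -15
Want det = 0: 15 + (v - -1) * -15 = 0
  (v - -1) = -15 / -15 = 1
  v = -1 + (1) = 0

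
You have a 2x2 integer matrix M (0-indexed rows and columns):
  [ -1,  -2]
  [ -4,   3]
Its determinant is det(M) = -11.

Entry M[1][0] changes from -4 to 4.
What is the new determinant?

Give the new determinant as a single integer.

det is linear in row 1: changing M[1][0] by delta changes det by delta * cofactor(1,0).
Cofactor C_10 = (-1)^(1+0) * minor(1,0) = 2
Entry delta = 4 - -4 = 8
Det delta = 8 * 2 = 16
New det = -11 + 16 = 5

Answer: 5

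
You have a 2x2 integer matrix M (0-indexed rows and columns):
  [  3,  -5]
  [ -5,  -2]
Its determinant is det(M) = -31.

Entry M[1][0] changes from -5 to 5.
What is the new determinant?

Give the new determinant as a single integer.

det is linear in row 1: changing M[1][0] by delta changes det by delta * cofactor(1,0).
Cofactor C_10 = (-1)^(1+0) * minor(1,0) = 5
Entry delta = 5 - -5 = 10
Det delta = 10 * 5 = 50
New det = -31 + 50 = 19

Answer: 19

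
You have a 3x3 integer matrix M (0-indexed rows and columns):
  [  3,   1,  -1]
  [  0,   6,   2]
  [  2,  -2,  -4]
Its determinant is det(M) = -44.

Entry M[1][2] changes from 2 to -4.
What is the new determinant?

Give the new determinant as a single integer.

Answer: -92

Derivation:
det is linear in row 1: changing M[1][2] by delta changes det by delta * cofactor(1,2).
Cofactor C_12 = (-1)^(1+2) * minor(1,2) = 8
Entry delta = -4 - 2 = -6
Det delta = -6 * 8 = -48
New det = -44 + -48 = -92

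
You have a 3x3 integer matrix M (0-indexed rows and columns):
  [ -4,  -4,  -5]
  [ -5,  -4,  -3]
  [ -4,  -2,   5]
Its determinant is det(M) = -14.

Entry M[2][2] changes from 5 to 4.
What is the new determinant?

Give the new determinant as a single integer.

det is linear in row 2: changing M[2][2] by delta changes det by delta * cofactor(2,2).
Cofactor C_22 = (-1)^(2+2) * minor(2,2) = -4
Entry delta = 4 - 5 = -1
Det delta = -1 * -4 = 4
New det = -14 + 4 = -10

Answer: -10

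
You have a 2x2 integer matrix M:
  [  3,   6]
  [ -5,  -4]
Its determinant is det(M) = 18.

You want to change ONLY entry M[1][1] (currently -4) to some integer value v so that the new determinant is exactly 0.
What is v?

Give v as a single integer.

Answer: -10

Derivation:
det is linear in entry M[1][1]: det = old_det + (v - -4) * C_11
Cofactor C_11 = 3
Want det = 0: 18 + (v - -4) * 3 = 0
  (v - -4) = -18 / 3 = -6
  v = -4 + (-6) = -10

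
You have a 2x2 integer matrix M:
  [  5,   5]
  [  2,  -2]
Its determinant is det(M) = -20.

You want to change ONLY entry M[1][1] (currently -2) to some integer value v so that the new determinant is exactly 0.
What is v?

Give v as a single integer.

Answer: 2

Derivation:
det is linear in entry M[1][1]: det = old_det + (v - -2) * C_11
Cofactor C_11 = 5
Want det = 0: -20 + (v - -2) * 5 = 0
  (v - -2) = 20 / 5 = 4
  v = -2 + (4) = 2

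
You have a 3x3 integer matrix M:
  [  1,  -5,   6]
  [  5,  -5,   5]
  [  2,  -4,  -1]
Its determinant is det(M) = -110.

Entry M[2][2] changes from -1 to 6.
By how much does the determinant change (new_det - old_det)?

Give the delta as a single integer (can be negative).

Cofactor C_22 = 20
Entry delta = 6 - -1 = 7
Det delta = entry_delta * cofactor = 7 * 20 = 140

Answer: 140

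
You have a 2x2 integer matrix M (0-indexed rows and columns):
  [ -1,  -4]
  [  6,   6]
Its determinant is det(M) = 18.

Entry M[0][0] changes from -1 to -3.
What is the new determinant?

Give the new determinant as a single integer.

Answer: 6

Derivation:
det is linear in row 0: changing M[0][0] by delta changes det by delta * cofactor(0,0).
Cofactor C_00 = (-1)^(0+0) * minor(0,0) = 6
Entry delta = -3 - -1 = -2
Det delta = -2 * 6 = -12
New det = 18 + -12 = 6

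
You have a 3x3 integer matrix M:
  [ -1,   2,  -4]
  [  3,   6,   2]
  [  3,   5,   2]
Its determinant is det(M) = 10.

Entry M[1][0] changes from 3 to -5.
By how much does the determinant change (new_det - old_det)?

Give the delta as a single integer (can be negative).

Cofactor C_10 = -24
Entry delta = -5 - 3 = -8
Det delta = entry_delta * cofactor = -8 * -24 = 192

Answer: 192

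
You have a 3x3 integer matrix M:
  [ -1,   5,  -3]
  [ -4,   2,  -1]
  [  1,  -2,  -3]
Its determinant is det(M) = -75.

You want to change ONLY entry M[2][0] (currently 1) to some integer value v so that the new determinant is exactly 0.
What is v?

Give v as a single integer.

det is linear in entry M[2][0]: det = old_det + (v - 1) * C_20
Cofactor C_20 = 1
Want det = 0: -75 + (v - 1) * 1 = 0
  (v - 1) = 75 / 1 = 75
  v = 1 + (75) = 76

Answer: 76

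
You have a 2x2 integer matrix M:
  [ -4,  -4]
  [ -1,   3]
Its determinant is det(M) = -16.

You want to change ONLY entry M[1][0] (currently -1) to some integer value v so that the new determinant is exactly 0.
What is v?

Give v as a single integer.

det is linear in entry M[1][0]: det = old_det + (v - -1) * C_10
Cofactor C_10 = 4
Want det = 0: -16 + (v - -1) * 4 = 0
  (v - -1) = 16 / 4 = 4
  v = -1 + (4) = 3

Answer: 3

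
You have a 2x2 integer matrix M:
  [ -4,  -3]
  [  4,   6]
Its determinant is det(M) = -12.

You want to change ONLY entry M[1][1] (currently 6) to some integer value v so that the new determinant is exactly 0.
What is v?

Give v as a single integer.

det is linear in entry M[1][1]: det = old_det + (v - 6) * C_11
Cofactor C_11 = -4
Want det = 0: -12 + (v - 6) * -4 = 0
  (v - 6) = 12 / -4 = -3
  v = 6 + (-3) = 3

Answer: 3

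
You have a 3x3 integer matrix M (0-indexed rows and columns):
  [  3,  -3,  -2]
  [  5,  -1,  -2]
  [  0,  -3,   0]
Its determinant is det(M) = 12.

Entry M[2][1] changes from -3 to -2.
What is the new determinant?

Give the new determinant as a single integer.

det is linear in row 2: changing M[2][1] by delta changes det by delta * cofactor(2,1).
Cofactor C_21 = (-1)^(2+1) * minor(2,1) = -4
Entry delta = -2 - -3 = 1
Det delta = 1 * -4 = -4
New det = 12 + -4 = 8

Answer: 8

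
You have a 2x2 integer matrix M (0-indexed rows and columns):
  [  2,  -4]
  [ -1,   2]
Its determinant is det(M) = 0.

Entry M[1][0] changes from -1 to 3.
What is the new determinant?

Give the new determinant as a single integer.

det is linear in row 1: changing M[1][0] by delta changes det by delta * cofactor(1,0).
Cofactor C_10 = (-1)^(1+0) * minor(1,0) = 4
Entry delta = 3 - -1 = 4
Det delta = 4 * 4 = 16
New det = 0 + 16 = 16

Answer: 16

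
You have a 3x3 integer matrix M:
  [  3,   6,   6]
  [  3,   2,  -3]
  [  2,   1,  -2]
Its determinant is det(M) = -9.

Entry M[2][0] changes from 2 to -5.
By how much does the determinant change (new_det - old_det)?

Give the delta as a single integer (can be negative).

Cofactor C_20 = -30
Entry delta = -5 - 2 = -7
Det delta = entry_delta * cofactor = -7 * -30 = 210

Answer: 210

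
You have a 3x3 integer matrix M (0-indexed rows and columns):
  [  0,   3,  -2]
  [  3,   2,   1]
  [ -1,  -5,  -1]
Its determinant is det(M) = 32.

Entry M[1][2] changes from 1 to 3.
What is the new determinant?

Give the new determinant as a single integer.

Answer: 26

Derivation:
det is linear in row 1: changing M[1][2] by delta changes det by delta * cofactor(1,2).
Cofactor C_12 = (-1)^(1+2) * minor(1,2) = -3
Entry delta = 3 - 1 = 2
Det delta = 2 * -3 = -6
New det = 32 + -6 = 26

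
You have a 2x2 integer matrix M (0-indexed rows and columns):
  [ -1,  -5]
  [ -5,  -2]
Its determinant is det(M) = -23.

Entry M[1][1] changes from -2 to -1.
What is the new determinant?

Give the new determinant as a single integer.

Answer: -24

Derivation:
det is linear in row 1: changing M[1][1] by delta changes det by delta * cofactor(1,1).
Cofactor C_11 = (-1)^(1+1) * minor(1,1) = -1
Entry delta = -1 - -2 = 1
Det delta = 1 * -1 = -1
New det = -23 + -1 = -24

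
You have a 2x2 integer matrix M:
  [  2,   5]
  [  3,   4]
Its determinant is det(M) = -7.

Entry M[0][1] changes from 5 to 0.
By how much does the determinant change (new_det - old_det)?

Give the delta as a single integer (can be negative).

Answer: 15

Derivation:
Cofactor C_01 = -3
Entry delta = 0 - 5 = -5
Det delta = entry_delta * cofactor = -5 * -3 = 15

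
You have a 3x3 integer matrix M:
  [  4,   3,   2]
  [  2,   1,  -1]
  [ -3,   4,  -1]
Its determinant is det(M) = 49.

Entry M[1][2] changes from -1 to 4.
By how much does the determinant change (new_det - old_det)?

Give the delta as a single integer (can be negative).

Cofactor C_12 = -25
Entry delta = 4 - -1 = 5
Det delta = entry_delta * cofactor = 5 * -25 = -125

Answer: -125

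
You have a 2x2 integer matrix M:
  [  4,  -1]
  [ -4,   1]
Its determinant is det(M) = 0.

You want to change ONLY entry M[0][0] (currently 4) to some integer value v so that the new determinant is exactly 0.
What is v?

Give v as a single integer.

Answer: 4

Derivation:
det is linear in entry M[0][0]: det = old_det + (v - 4) * C_00
Cofactor C_00 = 1
Want det = 0: 0 + (v - 4) * 1 = 0
  (v - 4) = 0 / 1 = 0
  v = 4 + (0) = 4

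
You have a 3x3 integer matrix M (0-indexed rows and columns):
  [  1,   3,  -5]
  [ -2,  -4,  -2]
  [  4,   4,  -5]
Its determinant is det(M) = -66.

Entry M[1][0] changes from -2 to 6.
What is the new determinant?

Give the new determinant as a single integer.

det is linear in row 1: changing M[1][0] by delta changes det by delta * cofactor(1,0).
Cofactor C_10 = (-1)^(1+0) * minor(1,0) = -5
Entry delta = 6 - -2 = 8
Det delta = 8 * -5 = -40
New det = -66 + -40 = -106

Answer: -106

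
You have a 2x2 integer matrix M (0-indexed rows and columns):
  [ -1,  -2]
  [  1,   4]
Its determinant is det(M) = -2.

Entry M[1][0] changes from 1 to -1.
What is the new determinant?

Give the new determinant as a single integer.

Answer: -6

Derivation:
det is linear in row 1: changing M[1][0] by delta changes det by delta * cofactor(1,0).
Cofactor C_10 = (-1)^(1+0) * minor(1,0) = 2
Entry delta = -1 - 1 = -2
Det delta = -2 * 2 = -4
New det = -2 + -4 = -6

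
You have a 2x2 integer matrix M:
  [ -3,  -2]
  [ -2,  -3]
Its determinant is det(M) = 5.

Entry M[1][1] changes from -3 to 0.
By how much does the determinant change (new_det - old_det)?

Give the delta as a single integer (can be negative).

Cofactor C_11 = -3
Entry delta = 0 - -3 = 3
Det delta = entry_delta * cofactor = 3 * -3 = -9

Answer: -9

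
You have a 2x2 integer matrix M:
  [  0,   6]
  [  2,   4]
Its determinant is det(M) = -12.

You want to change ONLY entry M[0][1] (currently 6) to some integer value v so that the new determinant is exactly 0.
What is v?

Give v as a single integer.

det is linear in entry M[0][1]: det = old_det + (v - 6) * C_01
Cofactor C_01 = -2
Want det = 0: -12 + (v - 6) * -2 = 0
  (v - 6) = 12 / -2 = -6
  v = 6 + (-6) = 0

Answer: 0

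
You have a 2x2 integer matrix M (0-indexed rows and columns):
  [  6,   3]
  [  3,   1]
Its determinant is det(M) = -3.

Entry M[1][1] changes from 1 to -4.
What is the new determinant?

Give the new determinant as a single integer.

Answer: -33

Derivation:
det is linear in row 1: changing M[1][1] by delta changes det by delta * cofactor(1,1).
Cofactor C_11 = (-1)^(1+1) * minor(1,1) = 6
Entry delta = -4 - 1 = -5
Det delta = -5 * 6 = -30
New det = -3 + -30 = -33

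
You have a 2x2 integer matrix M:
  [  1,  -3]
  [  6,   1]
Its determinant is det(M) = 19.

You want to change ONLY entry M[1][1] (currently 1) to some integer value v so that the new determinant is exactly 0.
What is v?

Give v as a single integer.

det is linear in entry M[1][1]: det = old_det + (v - 1) * C_11
Cofactor C_11 = 1
Want det = 0: 19 + (v - 1) * 1 = 0
  (v - 1) = -19 / 1 = -19
  v = 1 + (-19) = -18

Answer: -18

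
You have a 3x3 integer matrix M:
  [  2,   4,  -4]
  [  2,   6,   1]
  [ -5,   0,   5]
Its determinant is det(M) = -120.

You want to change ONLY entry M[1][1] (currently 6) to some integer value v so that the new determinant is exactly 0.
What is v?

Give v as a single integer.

det is linear in entry M[1][1]: det = old_det + (v - 6) * C_11
Cofactor C_11 = -10
Want det = 0: -120 + (v - 6) * -10 = 0
  (v - 6) = 120 / -10 = -12
  v = 6 + (-12) = -6

Answer: -6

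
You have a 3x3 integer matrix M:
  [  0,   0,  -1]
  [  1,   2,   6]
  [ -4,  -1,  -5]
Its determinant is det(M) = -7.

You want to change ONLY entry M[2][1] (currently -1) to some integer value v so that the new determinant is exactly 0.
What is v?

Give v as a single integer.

det is linear in entry M[2][1]: det = old_det + (v - -1) * C_21
Cofactor C_21 = -1
Want det = 0: -7 + (v - -1) * -1 = 0
  (v - -1) = 7 / -1 = -7
  v = -1 + (-7) = -8

Answer: -8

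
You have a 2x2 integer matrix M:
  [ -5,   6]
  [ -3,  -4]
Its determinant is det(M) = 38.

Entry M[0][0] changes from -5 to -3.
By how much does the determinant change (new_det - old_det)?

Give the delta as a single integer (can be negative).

Cofactor C_00 = -4
Entry delta = -3 - -5 = 2
Det delta = entry_delta * cofactor = 2 * -4 = -8

Answer: -8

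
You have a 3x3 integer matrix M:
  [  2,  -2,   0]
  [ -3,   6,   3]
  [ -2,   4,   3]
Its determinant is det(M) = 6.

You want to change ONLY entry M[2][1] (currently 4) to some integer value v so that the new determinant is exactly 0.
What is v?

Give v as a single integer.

Answer: 5

Derivation:
det is linear in entry M[2][1]: det = old_det + (v - 4) * C_21
Cofactor C_21 = -6
Want det = 0: 6 + (v - 4) * -6 = 0
  (v - 4) = -6 / -6 = 1
  v = 4 + (1) = 5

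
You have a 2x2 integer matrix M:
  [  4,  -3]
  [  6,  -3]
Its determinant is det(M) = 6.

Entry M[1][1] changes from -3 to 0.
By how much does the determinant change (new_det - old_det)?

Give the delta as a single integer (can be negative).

Cofactor C_11 = 4
Entry delta = 0 - -3 = 3
Det delta = entry_delta * cofactor = 3 * 4 = 12

Answer: 12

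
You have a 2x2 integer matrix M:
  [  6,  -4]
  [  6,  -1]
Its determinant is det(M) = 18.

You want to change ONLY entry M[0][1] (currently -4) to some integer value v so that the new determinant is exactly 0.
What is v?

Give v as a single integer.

det is linear in entry M[0][1]: det = old_det + (v - -4) * C_01
Cofactor C_01 = -6
Want det = 0: 18 + (v - -4) * -6 = 0
  (v - -4) = -18 / -6 = 3
  v = -4 + (3) = -1

Answer: -1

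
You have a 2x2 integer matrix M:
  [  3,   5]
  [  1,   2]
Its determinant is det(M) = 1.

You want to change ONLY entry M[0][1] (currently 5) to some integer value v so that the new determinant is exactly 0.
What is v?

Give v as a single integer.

Answer: 6

Derivation:
det is linear in entry M[0][1]: det = old_det + (v - 5) * C_01
Cofactor C_01 = -1
Want det = 0: 1 + (v - 5) * -1 = 0
  (v - 5) = -1 / -1 = 1
  v = 5 + (1) = 6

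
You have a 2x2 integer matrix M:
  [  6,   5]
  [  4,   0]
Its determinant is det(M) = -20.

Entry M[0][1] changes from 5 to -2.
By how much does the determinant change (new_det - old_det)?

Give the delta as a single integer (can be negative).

Answer: 28

Derivation:
Cofactor C_01 = -4
Entry delta = -2 - 5 = -7
Det delta = entry_delta * cofactor = -7 * -4 = 28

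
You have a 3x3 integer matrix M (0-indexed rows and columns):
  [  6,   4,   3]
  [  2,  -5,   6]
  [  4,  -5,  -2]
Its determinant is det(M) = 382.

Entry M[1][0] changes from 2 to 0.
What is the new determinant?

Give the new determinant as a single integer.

Answer: 396

Derivation:
det is linear in row 1: changing M[1][0] by delta changes det by delta * cofactor(1,0).
Cofactor C_10 = (-1)^(1+0) * minor(1,0) = -7
Entry delta = 0 - 2 = -2
Det delta = -2 * -7 = 14
New det = 382 + 14 = 396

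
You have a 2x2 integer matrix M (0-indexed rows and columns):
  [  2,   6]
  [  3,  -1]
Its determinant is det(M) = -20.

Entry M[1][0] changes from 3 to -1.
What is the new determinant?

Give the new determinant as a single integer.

Answer: 4

Derivation:
det is linear in row 1: changing M[1][0] by delta changes det by delta * cofactor(1,0).
Cofactor C_10 = (-1)^(1+0) * minor(1,0) = -6
Entry delta = -1 - 3 = -4
Det delta = -4 * -6 = 24
New det = -20 + 24 = 4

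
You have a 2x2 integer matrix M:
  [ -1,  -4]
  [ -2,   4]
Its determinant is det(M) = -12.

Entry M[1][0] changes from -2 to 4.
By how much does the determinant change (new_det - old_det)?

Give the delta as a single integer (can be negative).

Cofactor C_10 = 4
Entry delta = 4 - -2 = 6
Det delta = entry_delta * cofactor = 6 * 4 = 24

Answer: 24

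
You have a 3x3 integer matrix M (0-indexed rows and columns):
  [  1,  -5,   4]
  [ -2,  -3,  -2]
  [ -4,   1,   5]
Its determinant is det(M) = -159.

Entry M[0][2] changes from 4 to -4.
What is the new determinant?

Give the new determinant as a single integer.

det is linear in row 0: changing M[0][2] by delta changes det by delta * cofactor(0,2).
Cofactor C_02 = (-1)^(0+2) * minor(0,2) = -14
Entry delta = -4 - 4 = -8
Det delta = -8 * -14 = 112
New det = -159 + 112 = -47

Answer: -47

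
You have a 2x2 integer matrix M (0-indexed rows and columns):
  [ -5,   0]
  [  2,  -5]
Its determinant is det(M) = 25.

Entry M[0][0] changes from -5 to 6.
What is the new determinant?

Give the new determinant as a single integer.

Answer: -30

Derivation:
det is linear in row 0: changing M[0][0] by delta changes det by delta * cofactor(0,0).
Cofactor C_00 = (-1)^(0+0) * minor(0,0) = -5
Entry delta = 6 - -5 = 11
Det delta = 11 * -5 = -55
New det = 25 + -55 = -30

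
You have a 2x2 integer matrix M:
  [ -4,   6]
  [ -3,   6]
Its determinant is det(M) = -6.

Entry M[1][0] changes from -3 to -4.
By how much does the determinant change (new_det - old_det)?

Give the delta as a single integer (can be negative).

Answer: 6

Derivation:
Cofactor C_10 = -6
Entry delta = -4 - -3 = -1
Det delta = entry_delta * cofactor = -1 * -6 = 6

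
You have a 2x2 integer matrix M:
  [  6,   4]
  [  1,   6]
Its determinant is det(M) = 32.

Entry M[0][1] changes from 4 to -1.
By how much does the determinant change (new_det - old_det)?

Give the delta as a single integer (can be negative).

Cofactor C_01 = -1
Entry delta = -1 - 4 = -5
Det delta = entry_delta * cofactor = -5 * -1 = 5

Answer: 5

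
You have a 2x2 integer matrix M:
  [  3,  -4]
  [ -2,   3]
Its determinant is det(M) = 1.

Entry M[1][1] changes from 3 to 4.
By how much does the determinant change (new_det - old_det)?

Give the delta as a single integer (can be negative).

Answer: 3

Derivation:
Cofactor C_11 = 3
Entry delta = 4 - 3 = 1
Det delta = entry_delta * cofactor = 1 * 3 = 3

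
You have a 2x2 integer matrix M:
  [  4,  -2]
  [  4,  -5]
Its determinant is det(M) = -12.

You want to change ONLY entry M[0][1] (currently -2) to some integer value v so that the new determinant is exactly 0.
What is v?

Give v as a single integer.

det is linear in entry M[0][1]: det = old_det + (v - -2) * C_01
Cofactor C_01 = -4
Want det = 0: -12 + (v - -2) * -4 = 0
  (v - -2) = 12 / -4 = -3
  v = -2 + (-3) = -5

Answer: -5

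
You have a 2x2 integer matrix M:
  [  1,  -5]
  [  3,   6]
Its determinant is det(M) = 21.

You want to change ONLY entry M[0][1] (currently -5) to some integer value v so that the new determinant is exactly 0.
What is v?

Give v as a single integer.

Answer: 2

Derivation:
det is linear in entry M[0][1]: det = old_det + (v - -5) * C_01
Cofactor C_01 = -3
Want det = 0: 21 + (v - -5) * -3 = 0
  (v - -5) = -21 / -3 = 7
  v = -5 + (7) = 2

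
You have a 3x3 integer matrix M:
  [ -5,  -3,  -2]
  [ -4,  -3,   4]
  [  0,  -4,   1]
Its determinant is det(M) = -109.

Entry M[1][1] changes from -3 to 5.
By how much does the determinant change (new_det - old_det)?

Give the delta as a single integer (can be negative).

Cofactor C_11 = -5
Entry delta = 5 - -3 = 8
Det delta = entry_delta * cofactor = 8 * -5 = -40

Answer: -40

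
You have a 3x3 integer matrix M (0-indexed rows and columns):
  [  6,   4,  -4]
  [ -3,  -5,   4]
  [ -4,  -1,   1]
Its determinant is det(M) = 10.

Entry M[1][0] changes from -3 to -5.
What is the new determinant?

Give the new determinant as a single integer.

Answer: 10

Derivation:
det is linear in row 1: changing M[1][0] by delta changes det by delta * cofactor(1,0).
Cofactor C_10 = (-1)^(1+0) * minor(1,0) = 0
Entry delta = -5 - -3 = -2
Det delta = -2 * 0 = 0
New det = 10 + 0 = 10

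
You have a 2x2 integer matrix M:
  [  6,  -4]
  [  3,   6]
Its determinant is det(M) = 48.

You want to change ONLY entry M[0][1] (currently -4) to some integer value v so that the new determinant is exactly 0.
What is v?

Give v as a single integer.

Answer: 12

Derivation:
det is linear in entry M[0][1]: det = old_det + (v - -4) * C_01
Cofactor C_01 = -3
Want det = 0: 48 + (v - -4) * -3 = 0
  (v - -4) = -48 / -3 = 16
  v = -4 + (16) = 12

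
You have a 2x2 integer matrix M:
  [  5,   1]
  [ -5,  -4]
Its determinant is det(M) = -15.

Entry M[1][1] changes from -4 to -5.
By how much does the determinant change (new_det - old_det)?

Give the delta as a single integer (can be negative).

Cofactor C_11 = 5
Entry delta = -5 - -4 = -1
Det delta = entry_delta * cofactor = -1 * 5 = -5

Answer: -5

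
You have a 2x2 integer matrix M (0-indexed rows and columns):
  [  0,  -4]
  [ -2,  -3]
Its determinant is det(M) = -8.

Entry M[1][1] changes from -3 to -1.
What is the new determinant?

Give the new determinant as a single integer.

det is linear in row 1: changing M[1][1] by delta changes det by delta * cofactor(1,1).
Cofactor C_11 = (-1)^(1+1) * minor(1,1) = 0
Entry delta = -1 - -3 = 2
Det delta = 2 * 0 = 0
New det = -8 + 0 = -8

Answer: -8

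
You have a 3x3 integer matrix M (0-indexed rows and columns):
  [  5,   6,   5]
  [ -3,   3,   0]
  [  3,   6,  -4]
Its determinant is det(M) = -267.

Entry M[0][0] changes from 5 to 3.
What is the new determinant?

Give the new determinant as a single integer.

det is linear in row 0: changing M[0][0] by delta changes det by delta * cofactor(0,0).
Cofactor C_00 = (-1)^(0+0) * minor(0,0) = -12
Entry delta = 3 - 5 = -2
Det delta = -2 * -12 = 24
New det = -267 + 24 = -243

Answer: -243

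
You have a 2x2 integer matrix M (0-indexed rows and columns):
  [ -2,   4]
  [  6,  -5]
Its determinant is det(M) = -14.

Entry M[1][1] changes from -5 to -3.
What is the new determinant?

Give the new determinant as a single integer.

Answer: -18

Derivation:
det is linear in row 1: changing M[1][1] by delta changes det by delta * cofactor(1,1).
Cofactor C_11 = (-1)^(1+1) * minor(1,1) = -2
Entry delta = -3 - -5 = 2
Det delta = 2 * -2 = -4
New det = -14 + -4 = -18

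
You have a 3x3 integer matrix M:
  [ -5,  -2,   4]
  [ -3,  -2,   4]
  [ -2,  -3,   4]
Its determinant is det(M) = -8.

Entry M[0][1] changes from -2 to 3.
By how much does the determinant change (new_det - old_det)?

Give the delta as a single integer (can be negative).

Cofactor C_01 = 4
Entry delta = 3 - -2 = 5
Det delta = entry_delta * cofactor = 5 * 4 = 20

Answer: 20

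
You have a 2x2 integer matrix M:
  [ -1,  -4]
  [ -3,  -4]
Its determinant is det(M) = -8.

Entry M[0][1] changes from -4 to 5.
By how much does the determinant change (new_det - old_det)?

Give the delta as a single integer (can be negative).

Cofactor C_01 = 3
Entry delta = 5 - -4 = 9
Det delta = entry_delta * cofactor = 9 * 3 = 27

Answer: 27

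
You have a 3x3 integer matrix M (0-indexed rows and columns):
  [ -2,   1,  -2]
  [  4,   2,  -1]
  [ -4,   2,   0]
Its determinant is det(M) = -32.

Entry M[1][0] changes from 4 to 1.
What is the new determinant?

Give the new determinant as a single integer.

Answer: -20

Derivation:
det is linear in row 1: changing M[1][0] by delta changes det by delta * cofactor(1,0).
Cofactor C_10 = (-1)^(1+0) * minor(1,0) = -4
Entry delta = 1 - 4 = -3
Det delta = -3 * -4 = 12
New det = -32 + 12 = -20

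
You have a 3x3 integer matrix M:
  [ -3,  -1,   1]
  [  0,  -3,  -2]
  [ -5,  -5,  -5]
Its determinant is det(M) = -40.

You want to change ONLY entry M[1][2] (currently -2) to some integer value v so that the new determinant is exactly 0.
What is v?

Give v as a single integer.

Answer: -6

Derivation:
det is linear in entry M[1][2]: det = old_det + (v - -2) * C_12
Cofactor C_12 = -10
Want det = 0: -40 + (v - -2) * -10 = 0
  (v - -2) = 40 / -10 = -4
  v = -2 + (-4) = -6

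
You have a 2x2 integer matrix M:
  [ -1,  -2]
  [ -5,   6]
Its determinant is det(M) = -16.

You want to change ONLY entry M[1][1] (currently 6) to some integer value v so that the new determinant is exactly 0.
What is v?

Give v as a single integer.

det is linear in entry M[1][1]: det = old_det + (v - 6) * C_11
Cofactor C_11 = -1
Want det = 0: -16 + (v - 6) * -1 = 0
  (v - 6) = 16 / -1 = -16
  v = 6 + (-16) = -10

Answer: -10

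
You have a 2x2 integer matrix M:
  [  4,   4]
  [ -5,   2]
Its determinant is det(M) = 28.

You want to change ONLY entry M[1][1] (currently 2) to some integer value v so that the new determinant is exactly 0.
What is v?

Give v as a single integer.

det is linear in entry M[1][1]: det = old_det + (v - 2) * C_11
Cofactor C_11 = 4
Want det = 0: 28 + (v - 2) * 4 = 0
  (v - 2) = -28 / 4 = -7
  v = 2 + (-7) = -5

Answer: -5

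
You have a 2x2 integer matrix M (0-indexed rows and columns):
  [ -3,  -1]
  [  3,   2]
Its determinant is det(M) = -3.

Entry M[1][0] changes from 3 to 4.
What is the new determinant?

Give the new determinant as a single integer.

Answer: -2

Derivation:
det is linear in row 1: changing M[1][0] by delta changes det by delta * cofactor(1,0).
Cofactor C_10 = (-1)^(1+0) * minor(1,0) = 1
Entry delta = 4 - 3 = 1
Det delta = 1 * 1 = 1
New det = -3 + 1 = -2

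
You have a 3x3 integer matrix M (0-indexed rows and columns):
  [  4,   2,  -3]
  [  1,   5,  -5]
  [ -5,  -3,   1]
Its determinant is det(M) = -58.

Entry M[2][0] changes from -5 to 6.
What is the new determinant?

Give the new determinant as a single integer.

det is linear in row 2: changing M[2][0] by delta changes det by delta * cofactor(2,0).
Cofactor C_20 = (-1)^(2+0) * minor(2,0) = 5
Entry delta = 6 - -5 = 11
Det delta = 11 * 5 = 55
New det = -58 + 55 = -3

Answer: -3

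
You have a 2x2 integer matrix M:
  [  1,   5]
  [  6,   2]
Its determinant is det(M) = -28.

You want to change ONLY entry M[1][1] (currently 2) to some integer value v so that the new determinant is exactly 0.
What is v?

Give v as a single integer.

det is linear in entry M[1][1]: det = old_det + (v - 2) * C_11
Cofactor C_11 = 1
Want det = 0: -28 + (v - 2) * 1 = 0
  (v - 2) = 28 / 1 = 28
  v = 2 + (28) = 30

Answer: 30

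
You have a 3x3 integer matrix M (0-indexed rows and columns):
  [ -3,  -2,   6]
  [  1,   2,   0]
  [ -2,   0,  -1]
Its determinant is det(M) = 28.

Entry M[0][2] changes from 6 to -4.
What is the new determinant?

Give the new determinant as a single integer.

Answer: -12

Derivation:
det is linear in row 0: changing M[0][2] by delta changes det by delta * cofactor(0,2).
Cofactor C_02 = (-1)^(0+2) * minor(0,2) = 4
Entry delta = -4 - 6 = -10
Det delta = -10 * 4 = -40
New det = 28 + -40 = -12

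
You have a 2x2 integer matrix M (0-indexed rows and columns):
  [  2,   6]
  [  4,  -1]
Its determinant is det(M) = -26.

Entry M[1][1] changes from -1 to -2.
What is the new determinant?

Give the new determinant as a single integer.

Answer: -28

Derivation:
det is linear in row 1: changing M[1][1] by delta changes det by delta * cofactor(1,1).
Cofactor C_11 = (-1)^(1+1) * minor(1,1) = 2
Entry delta = -2 - -1 = -1
Det delta = -1 * 2 = -2
New det = -26 + -2 = -28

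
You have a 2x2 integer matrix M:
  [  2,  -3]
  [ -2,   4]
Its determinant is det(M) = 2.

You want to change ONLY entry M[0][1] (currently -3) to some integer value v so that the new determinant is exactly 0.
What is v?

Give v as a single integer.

det is linear in entry M[0][1]: det = old_det + (v - -3) * C_01
Cofactor C_01 = 2
Want det = 0: 2 + (v - -3) * 2 = 0
  (v - -3) = -2 / 2 = -1
  v = -3 + (-1) = -4

Answer: -4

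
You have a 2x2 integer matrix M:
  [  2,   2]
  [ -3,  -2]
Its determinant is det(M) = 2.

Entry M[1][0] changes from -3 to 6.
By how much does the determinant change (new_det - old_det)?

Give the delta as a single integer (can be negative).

Answer: -18

Derivation:
Cofactor C_10 = -2
Entry delta = 6 - -3 = 9
Det delta = entry_delta * cofactor = 9 * -2 = -18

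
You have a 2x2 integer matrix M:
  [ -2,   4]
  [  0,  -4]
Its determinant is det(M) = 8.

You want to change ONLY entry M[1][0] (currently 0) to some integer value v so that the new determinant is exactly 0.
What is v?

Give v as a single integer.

det is linear in entry M[1][0]: det = old_det + (v - 0) * C_10
Cofactor C_10 = -4
Want det = 0: 8 + (v - 0) * -4 = 0
  (v - 0) = -8 / -4 = 2
  v = 0 + (2) = 2

Answer: 2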